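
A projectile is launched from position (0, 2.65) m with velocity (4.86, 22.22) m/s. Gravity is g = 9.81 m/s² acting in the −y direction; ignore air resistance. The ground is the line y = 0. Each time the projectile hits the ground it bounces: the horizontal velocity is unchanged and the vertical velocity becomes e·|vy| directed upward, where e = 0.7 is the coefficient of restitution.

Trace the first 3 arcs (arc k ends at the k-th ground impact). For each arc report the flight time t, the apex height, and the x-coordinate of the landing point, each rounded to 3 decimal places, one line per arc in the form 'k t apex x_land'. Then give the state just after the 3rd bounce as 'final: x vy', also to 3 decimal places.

Arc 1: start y=2.650, vy=22.220 → t=4.646, apex=27.815, x_land=22.581, impact vy=-23.361
  bounce: vy ← 0.7·23.361 = 16.352
Arc 2: start y=0.000, vy=16.352 → t=3.334, apex=13.629, x_land=38.784, impact vy=-16.352
  bounce: vy ← 0.7·16.352 = 11.447
Arc 3: start y=0.000, vy=11.447 → t=2.334, apex=6.678, x_land=50.125, impact vy=-11.447
  bounce: vy ← 0.7·11.447 = 8.013

1 4.646 27.815 22.581
2 3.334 13.629 38.784
3 2.334 6.678 50.125
final: 50.125 8.013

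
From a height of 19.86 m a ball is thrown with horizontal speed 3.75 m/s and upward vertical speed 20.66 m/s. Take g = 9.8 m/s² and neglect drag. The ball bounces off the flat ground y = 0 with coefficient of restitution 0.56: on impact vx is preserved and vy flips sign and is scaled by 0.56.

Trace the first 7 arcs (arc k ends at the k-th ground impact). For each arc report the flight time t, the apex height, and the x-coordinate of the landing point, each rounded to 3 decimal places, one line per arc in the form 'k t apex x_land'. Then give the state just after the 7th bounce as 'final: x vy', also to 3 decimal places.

1 5.023 41.637 18.837
2 3.265 13.057 31.080
3 1.828 4.095 37.936
4 1.024 1.284 41.776
5 0.573 0.403 43.926
6 0.321 0.126 45.130
7 0.180 0.040 45.804
final: 45.804 0.493

Arc 1: start y=19.860, vy=20.660 → t=5.023, apex=41.637, x_land=18.837, impact vy=-28.567
  bounce: vy ← 0.56·28.567 = 15.998
Arc 2: start y=0.000, vy=15.998 → t=3.265, apex=13.057, x_land=31.080, impact vy=-15.998
  bounce: vy ← 0.56·15.998 = 8.959
Arc 3: start y=0.000, vy=8.959 → t=1.828, apex=4.095, x_land=37.936, impact vy=-8.959
  bounce: vy ← 0.56·8.959 = 5.017
Arc 4: start y=0.000, vy=5.017 → t=1.024, apex=1.284, x_land=41.776, impact vy=-5.017
  bounce: vy ← 0.56·5.017 = 2.809
Arc 5: start y=0.000, vy=2.809 → t=0.573, apex=0.403, x_land=43.926, impact vy=-2.809
  bounce: vy ← 0.56·2.809 = 1.573
Arc 6: start y=0.000, vy=1.573 → t=0.321, apex=0.126, x_land=45.130, impact vy=-1.573
  bounce: vy ← 0.56·1.573 = 0.881
Arc 7: start y=0.000, vy=0.881 → t=0.180, apex=0.040, x_land=45.804, impact vy=-0.881
  bounce: vy ← 0.56·0.881 = 0.493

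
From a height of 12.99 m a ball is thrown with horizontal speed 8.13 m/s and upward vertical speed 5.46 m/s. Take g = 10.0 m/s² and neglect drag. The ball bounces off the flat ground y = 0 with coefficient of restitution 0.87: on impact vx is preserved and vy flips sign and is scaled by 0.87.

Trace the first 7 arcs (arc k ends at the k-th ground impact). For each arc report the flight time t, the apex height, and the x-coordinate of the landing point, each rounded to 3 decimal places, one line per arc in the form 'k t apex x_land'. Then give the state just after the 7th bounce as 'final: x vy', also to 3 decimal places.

1 2.248 14.481 18.275
2 2.961 10.960 42.349
3 2.576 8.296 63.293
4 2.241 6.279 81.515
5 1.950 4.753 97.367
6 1.696 3.597 111.159
7 1.476 2.723 123.158
final: 123.158 6.420

Arc 1: start y=12.990, vy=5.460 → t=2.248, apex=14.481, x_land=18.275, impact vy=-17.018
  bounce: vy ← 0.87·17.018 = 14.806
Arc 2: start y=0.000, vy=14.806 → t=2.961, apex=10.960, x_land=42.349, impact vy=-14.806
  bounce: vy ← 0.87·14.806 = 12.881
Arc 3: start y=0.000, vy=12.881 → t=2.576, apex=8.296, x_land=63.293, impact vy=-12.881
  bounce: vy ← 0.87·12.881 = 11.206
Arc 4: start y=0.000, vy=11.206 → t=2.241, apex=6.279, x_land=81.515, impact vy=-11.206
  bounce: vy ← 0.87·11.206 = 9.750
Arc 5: start y=0.000, vy=9.750 → t=1.950, apex=4.753, x_land=97.367, impact vy=-9.750
  bounce: vy ← 0.87·9.750 = 8.482
Arc 6: start y=0.000, vy=8.482 → t=1.696, apex=3.597, x_land=111.159, impact vy=-8.482
  bounce: vy ← 0.87·8.482 = 7.379
Arc 7: start y=0.000, vy=7.379 → t=1.476, apex=2.723, x_land=123.158, impact vy=-7.379
  bounce: vy ← 0.87·7.379 = 6.420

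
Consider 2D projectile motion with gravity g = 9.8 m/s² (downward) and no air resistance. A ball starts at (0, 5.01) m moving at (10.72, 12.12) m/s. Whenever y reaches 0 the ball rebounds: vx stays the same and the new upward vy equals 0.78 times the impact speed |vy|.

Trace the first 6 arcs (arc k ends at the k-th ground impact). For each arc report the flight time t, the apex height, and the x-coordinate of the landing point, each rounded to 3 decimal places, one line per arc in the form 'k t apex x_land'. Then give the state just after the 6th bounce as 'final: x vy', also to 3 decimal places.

Arc 1: start y=5.010, vy=12.120 → t=2.834, apex=12.505, x_land=30.383, impact vy=-15.655
  bounce: vy ← 0.78·15.655 = 12.211
Arc 2: start y=0.000, vy=12.211 → t=2.492, apex=7.608, x_land=57.098, impact vy=-12.211
  bounce: vy ← 0.78·12.211 = 9.525
Arc 3: start y=0.000, vy=9.525 → t=1.944, apex=4.629, x_land=77.936, impact vy=-9.525
  bounce: vy ← 0.78·9.525 = 7.429
Arc 4: start y=0.000, vy=7.429 → t=1.516, apex=2.816, x_land=94.189, impact vy=-7.429
  bounce: vy ← 0.78·7.429 = 5.795
Arc 5: start y=0.000, vy=5.795 → t=1.183, apex=1.713, x_land=106.867, impact vy=-5.795
  bounce: vy ← 0.78·5.795 = 4.520
Arc 6: start y=0.000, vy=4.520 → t=0.922, apex=1.042, x_land=116.755, impact vy=-4.520
  bounce: vy ← 0.78·4.520 = 3.526

1 2.834 12.505 30.383
2 2.492 7.608 57.098
3 1.944 4.629 77.936
4 1.516 2.816 94.189
5 1.183 1.713 106.867
6 0.922 1.042 116.755
final: 116.755 3.526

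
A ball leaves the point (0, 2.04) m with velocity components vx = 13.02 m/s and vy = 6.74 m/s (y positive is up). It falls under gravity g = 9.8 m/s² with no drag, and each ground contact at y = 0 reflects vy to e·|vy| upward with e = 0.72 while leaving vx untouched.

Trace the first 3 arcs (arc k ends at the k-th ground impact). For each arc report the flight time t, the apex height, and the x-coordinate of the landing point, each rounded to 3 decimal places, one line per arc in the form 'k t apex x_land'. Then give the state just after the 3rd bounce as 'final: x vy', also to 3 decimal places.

Arc 1: start y=2.040, vy=6.740 → t=1.631, apex=4.358, x_land=21.233, impact vy=-9.242
  bounce: vy ← 0.72·9.242 = 6.654
Arc 2: start y=0.000, vy=6.654 → t=1.358, apex=2.259, x_land=38.914, impact vy=-6.654
  bounce: vy ← 0.72·6.654 = 4.791
Arc 3: start y=0.000, vy=4.791 → t=0.978, apex=1.171, x_land=51.644, impact vy=-4.791
  bounce: vy ← 0.72·4.791 = 3.449

1 1.631 4.358 21.233
2 1.358 2.259 38.914
3 0.978 1.171 51.644
final: 51.644 3.449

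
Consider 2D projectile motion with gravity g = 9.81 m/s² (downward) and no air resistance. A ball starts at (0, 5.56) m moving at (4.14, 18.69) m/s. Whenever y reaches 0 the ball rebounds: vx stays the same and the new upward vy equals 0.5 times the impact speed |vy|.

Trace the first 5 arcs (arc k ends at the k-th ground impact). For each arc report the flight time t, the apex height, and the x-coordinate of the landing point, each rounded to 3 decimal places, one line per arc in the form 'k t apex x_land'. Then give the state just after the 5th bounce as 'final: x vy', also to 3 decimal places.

1 4.088 23.364 16.923
2 2.183 5.841 25.959
3 1.091 1.460 30.476
4 0.546 0.365 32.735
5 0.273 0.091 33.865
final: 33.865 0.669

Arc 1: start y=5.560, vy=18.690 → t=4.088, apex=23.364, x_land=16.923, impact vy=-21.410
  bounce: vy ← 0.5·21.410 = 10.705
Arc 2: start y=0.000, vy=10.705 → t=2.183, apex=5.841, x_land=25.959, impact vy=-10.705
  bounce: vy ← 0.5·10.705 = 5.353
Arc 3: start y=0.000, vy=5.353 → t=1.091, apex=1.460, x_land=30.476, impact vy=-5.353
  bounce: vy ← 0.5·5.353 = 2.676
Arc 4: start y=0.000, vy=2.676 → t=0.546, apex=0.365, x_land=32.735, impact vy=-2.676
  bounce: vy ← 0.5·2.676 = 1.338
Arc 5: start y=0.000, vy=1.338 → t=0.273, apex=0.091, x_land=33.865, impact vy=-1.338
  bounce: vy ← 0.5·1.338 = 0.669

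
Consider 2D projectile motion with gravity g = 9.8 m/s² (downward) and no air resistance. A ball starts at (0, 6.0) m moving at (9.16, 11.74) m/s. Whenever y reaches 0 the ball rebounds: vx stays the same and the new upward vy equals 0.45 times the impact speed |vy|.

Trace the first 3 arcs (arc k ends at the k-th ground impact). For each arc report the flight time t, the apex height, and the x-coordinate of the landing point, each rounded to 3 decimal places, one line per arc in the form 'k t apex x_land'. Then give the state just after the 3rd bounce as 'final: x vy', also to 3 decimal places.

1 2.829 13.032 25.912
2 1.468 2.639 39.356
3 0.660 0.534 45.406
final: 45.406 1.456

Arc 1: start y=6.000, vy=11.740 → t=2.829, apex=13.032, x_land=25.912, impact vy=-15.982
  bounce: vy ← 0.45·15.982 = 7.192
Arc 2: start y=0.000, vy=7.192 → t=1.468, apex=2.639, x_land=39.356, impact vy=-7.192
  bounce: vy ← 0.45·7.192 = 3.236
Arc 3: start y=0.000, vy=3.236 → t=0.660, apex=0.534, x_land=45.406, impact vy=-3.236
  bounce: vy ← 0.45·3.236 = 1.456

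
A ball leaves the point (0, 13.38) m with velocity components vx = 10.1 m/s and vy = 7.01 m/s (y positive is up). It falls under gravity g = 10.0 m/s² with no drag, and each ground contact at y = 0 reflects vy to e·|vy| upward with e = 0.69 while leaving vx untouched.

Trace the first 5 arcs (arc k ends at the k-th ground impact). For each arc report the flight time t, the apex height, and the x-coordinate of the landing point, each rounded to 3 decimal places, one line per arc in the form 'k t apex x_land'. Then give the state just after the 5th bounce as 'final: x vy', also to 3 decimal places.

Arc 1: start y=13.380, vy=7.010 → t=2.481, apex=15.837, x_land=25.055, impact vy=-17.797
  bounce: vy ← 0.69·17.797 = 12.280
Arc 2: start y=0.000, vy=12.280 → t=2.456, apex=7.540, x_land=49.861, impact vy=-12.280
  bounce: vy ← 0.69·12.280 = 8.473
Arc 3: start y=0.000, vy=8.473 → t=1.695, apex=3.590, x_land=66.977, impact vy=-8.473
  bounce: vy ← 0.69·8.473 = 5.847
Arc 4: start y=0.000, vy=5.847 → t=1.169, apex=1.709, x_land=78.787, impact vy=-5.847
  bounce: vy ← 0.69·5.847 = 4.034
Arc 5: start y=0.000, vy=4.034 → t=0.807, apex=0.814, x_land=86.936, impact vy=-4.034
  bounce: vy ← 0.69·4.034 = 2.784

1 2.481 15.837 25.055
2 2.456 7.540 49.861
3 1.695 3.590 66.977
4 1.169 1.709 78.787
5 0.807 0.814 86.936
final: 86.936 2.784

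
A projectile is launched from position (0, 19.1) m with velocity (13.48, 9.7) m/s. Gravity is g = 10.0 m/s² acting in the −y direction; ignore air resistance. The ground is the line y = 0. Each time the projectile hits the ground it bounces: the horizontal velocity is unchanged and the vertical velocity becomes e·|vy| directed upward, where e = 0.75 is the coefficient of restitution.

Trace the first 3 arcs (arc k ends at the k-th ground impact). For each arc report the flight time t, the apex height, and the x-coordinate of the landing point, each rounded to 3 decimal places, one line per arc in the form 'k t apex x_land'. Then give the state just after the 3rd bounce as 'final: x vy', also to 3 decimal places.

Arc 1: start y=19.100, vy=9.700 → t=3.152, apex=23.805, x_land=42.488, impact vy=-21.819
  bounce: vy ← 0.75·21.819 = 16.365
Arc 2: start y=0.000, vy=16.365 → t=3.273, apex=13.390, x_land=86.607, impact vy=-16.365
  bounce: vy ← 0.75·16.365 = 12.273
Arc 3: start y=0.000, vy=12.273 → t=2.455, apex=7.532, x_land=119.697, impact vy=-12.273
  bounce: vy ← 0.75·12.273 = 9.205

1 3.152 23.805 42.488
2 3.273 13.390 86.607
3 2.455 7.532 119.697
final: 119.697 9.205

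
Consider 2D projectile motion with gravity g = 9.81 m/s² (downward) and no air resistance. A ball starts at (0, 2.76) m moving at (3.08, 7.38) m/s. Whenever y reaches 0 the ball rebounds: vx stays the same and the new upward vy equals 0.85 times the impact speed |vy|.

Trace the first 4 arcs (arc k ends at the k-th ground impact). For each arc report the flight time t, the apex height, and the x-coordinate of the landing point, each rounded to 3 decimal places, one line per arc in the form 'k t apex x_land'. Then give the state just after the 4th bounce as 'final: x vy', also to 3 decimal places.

Arc 1: start y=2.760, vy=7.380 → t=1.815, apex=5.536, x_land=5.589, impact vy=-10.422
  bounce: vy ← 0.85·10.422 = 8.859
Arc 2: start y=0.000, vy=8.859 → t=1.806, apex=4.000, x_land=11.152, impact vy=-8.859
  bounce: vy ← 0.85·8.859 = 7.530
Arc 3: start y=0.000, vy=7.530 → t=1.535, apex=2.890, x_land=15.880, impact vy=-7.530
  bounce: vy ← 0.85·7.530 = 6.400
Arc 4: start y=0.000, vy=6.400 → t=1.305, apex=2.088, x_land=19.899, impact vy=-6.400
  bounce: vy ← 0.85·6.400 = 5.440

1 1.815 5.536 5.589
2 1.806 4.000 11.152
3 1.535 2.890 15.880
4 1.305 2.088 19.899
final: 19.899 5.440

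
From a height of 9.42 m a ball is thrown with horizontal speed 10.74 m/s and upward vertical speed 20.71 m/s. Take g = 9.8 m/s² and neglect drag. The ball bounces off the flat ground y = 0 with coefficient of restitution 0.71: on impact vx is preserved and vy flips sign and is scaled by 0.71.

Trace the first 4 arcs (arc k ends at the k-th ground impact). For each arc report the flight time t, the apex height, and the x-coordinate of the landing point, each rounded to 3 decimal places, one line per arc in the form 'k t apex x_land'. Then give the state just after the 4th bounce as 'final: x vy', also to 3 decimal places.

Arc 1: start y=9.420, vy=20.710 → t=4.641, apex=31.303, x_land=49.842, impact vy=-24.770
  bounce: vy ← 0.71·24.770 = 17.586
Arc 2: start y=0.000, vy=17.586 → t=3.589, apex=15.780, x_land=88.389, impact vy=-17.586
  bounce: vy ← 0.71·17.586 = 12.486
Arc 3: start y=0.000, vy=12.486 → t=2.548, apex=7.955, x_land=115.757, impact vy=-12.486
  bounce: vy ← 0.71·12.486 = 8.865
Arc 4: start y=0.000, vy=8.865 → t=1.809, apex=4.010, x_land=135.188, impact vy=-8.865
  bounce: vy ← 0.71·8.865 = 6.294

1 4.641 31.303 49.842
2 3.589 15.780 88.389
3 2.548 7.955 115.757
4 1.809 4.010 135.188
final: 135.188 6.294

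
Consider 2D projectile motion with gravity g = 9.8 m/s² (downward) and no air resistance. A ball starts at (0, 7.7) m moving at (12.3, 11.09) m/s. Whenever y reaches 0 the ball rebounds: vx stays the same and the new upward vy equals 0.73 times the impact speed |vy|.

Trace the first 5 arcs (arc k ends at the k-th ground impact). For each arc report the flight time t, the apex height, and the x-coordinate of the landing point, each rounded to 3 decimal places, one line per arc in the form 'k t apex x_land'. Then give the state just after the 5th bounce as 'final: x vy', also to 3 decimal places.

1 2.820 13.975 34.691
2 2.466 7.447 65.019
3 1.800 3.969 87.158
4 1.314 2.115 103.319
5 0.959 1.127 115.117
final: 115.117 3.431

Arc 1: start y=7.700, vy=11.090 → t=2.820, apex=13.975, x_land=34.691, impact vy=-16.550
  bounce: vy ← 0.73·16.550 = 12.082
Arc 2: start y=0.000, vy=12.082 → t=2.466, apex=7.447, x_land=65.019, impact vy=-12.082
  bounce: vy ← 0.73·12.082 = 8.820
Arc 3: start y=0.000, vy=8.820 → t=1.800, apex=3.969, x_land=87.158, impact vy=-8.820
  bounce: vy ← 0.73·8.820 = 6.438
Arc 4: start y=0.000, vy=6.438 → t=1.314, apex=2.115, x_land=103.319, impact vy=-6.438
  bounce: vy ← 0.73·6.438 = 4.700
Arc 5: start y=0.000, vy=4.700 → t=0.959, apex=1.127, x_land=115.117, impact vy=-4.700
  bounce: vy ← 0.73·4.700 = 3.431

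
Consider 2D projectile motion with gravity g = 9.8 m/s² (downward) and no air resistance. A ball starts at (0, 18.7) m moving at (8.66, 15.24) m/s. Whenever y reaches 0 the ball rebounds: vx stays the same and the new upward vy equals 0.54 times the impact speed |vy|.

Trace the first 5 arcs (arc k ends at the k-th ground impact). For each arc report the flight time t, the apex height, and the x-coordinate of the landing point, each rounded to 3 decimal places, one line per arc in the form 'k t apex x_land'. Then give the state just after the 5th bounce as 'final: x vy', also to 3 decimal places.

Arc 1: start y=18.700, vy=15.240 → t=4.052, apex=30.550, x_land=35.091, impact vy=-24.470
  bounce: vy ← 0.54·24.470 = 13.214
Arc 2: start y=0.000, vy=13.214 → t=2.697, apex=8.908, x_land=58.444, impact vy=-13.214
  bounce: vy ← 0.54·13.214 = 7.135
Arc 3: start y=0.000, vy=7.135 → t=1.456, apex=2.598, x_land=71.055, impact vy=-7.135
  bounce: vy ← 0.54·7.135 = 3.853
Arc 4: start y=0.000, vy=3.853 → t=0.786, apex=0.757, x_land=77.865, impact vy=-3.853
  bounce: vy ← 0.54·3.853 = 2.081
Arc 5: start y=0.000, vy=2.081 → t=0.425, apex=0.221, x_land=81.542, impact vy=-2.081
  bounce: vy ← 0.54·2.081 = 1.124

1 4.052 30.550 35.091
2 2.697 8.908 58.444
3 1.456 2.598 71.055
4 0.786 0.757 77.865
5 0.425 0.221 81.542
final: 81.542 1.124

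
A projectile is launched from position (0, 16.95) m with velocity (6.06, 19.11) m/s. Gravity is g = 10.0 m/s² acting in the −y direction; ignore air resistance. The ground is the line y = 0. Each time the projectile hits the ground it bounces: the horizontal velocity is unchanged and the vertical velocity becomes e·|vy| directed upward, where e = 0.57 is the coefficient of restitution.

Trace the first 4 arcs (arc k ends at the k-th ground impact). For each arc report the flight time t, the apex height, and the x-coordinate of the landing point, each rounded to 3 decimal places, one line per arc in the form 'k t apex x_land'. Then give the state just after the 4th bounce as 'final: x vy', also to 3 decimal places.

1 4.565 35.210 27.662
2 3.025 11.440 45.994
3 1.724 3.717 56.444
4 0.983 1.208 62.400
final: 62.400 2.801

Arc 1: start y=16.950, vy=19.110 → t=4.565, apex=35.210, x_land=27.662, impact vy=-26.537
  bounce: vy ← 0.57·26.537 = 15.126
Arc 2: start y=0.000, vy=15.126 → t=3.025, apex=11.440, x_land=45.994, impact vy=-15.126
  bounce: vy ← 0.57·15.126 = 8.622
Arc 3: start y=0.000, vy=8.622 → t=1.724, apex=3.717, x_land=56.444, impact vy=-8.622
  bounce: vy ← 0.57·8.622 = 4.914
Arc 4: start y=0.000, vy=4.914 → t=0.983, apex=1.208, x_land=62.400, impact vy=-4.914
  bounce: vy ← 0.57·4.914 = 2.801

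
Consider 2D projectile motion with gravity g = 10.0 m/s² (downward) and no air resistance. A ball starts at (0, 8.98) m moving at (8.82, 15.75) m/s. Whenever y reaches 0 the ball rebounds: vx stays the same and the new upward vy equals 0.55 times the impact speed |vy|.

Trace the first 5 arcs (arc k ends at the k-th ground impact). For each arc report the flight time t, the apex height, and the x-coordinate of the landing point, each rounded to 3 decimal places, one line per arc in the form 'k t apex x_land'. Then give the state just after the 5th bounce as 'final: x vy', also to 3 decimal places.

1 3.643 21.383 32.131
2 2.275 6.468 52.195
3 1.251 1.957 63.230
4 0.688 0.592 69.299
5 0.378 0.179 72.637
final: 72.637 1.041

Arc 1: start y=8.980, vy=15.750 → t=3.643, apex=21.383, x_land=32.131, impact vy=-20.680
  bounce: vy ← 0.55·20.680 = 11.374
Arc 2: start y=0.000, vy=11.374 → t=2.275, apex=6.468, x_land=52.195, impact vy=-11.374
  bounce: vy ← 0.55·11.374 = 6.256
Arc 3: start y=0.000, vy=6.256 → t=1.251, apex=1.957, x_land=63.230, impact vy=-6.256
  bounce: vy ← 0.55·6.256 = 3.441
Arc 4: start y=0.000, vy=3.441 → t=0.688, apex=0.592, x_land=69.299, impact vy=-3.441
  bounce: vy ← 0.55·3.441 = 1.892
Arc 5: start y=0.000, vy=1.892 → t=0.378, apex=0.179, x_land=72.637, impact vy=-1.892
  bounce: vy ← 0.55·1.892 = 1.041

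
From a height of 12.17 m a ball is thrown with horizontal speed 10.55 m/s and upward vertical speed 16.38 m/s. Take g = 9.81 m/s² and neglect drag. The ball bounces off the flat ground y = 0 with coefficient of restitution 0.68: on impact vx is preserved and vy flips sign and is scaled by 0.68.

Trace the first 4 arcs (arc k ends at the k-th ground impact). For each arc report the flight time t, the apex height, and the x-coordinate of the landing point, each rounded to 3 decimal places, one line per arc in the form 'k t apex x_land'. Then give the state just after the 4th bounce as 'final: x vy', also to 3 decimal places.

1 3.965 25.845 41.833
2 3.122 11.951 74.768
3 2.123 5.526 97.164
4 1.444 2.555 112.393
final: 112.393 4.815

Arc 1: start y=12.170, vy=16.380 → t=3.965, apex=25.845, x_land=41.833, impact vy=-22.518
  bounce: vy ← 0.68·22.518 = 15.313
Arc 2: start y=0.000, vy=15.313 → t=3.122, apex=11.951, x_land=74.768, impact vy=-15.313
  bounce: vy ← 0.68·15.313 = 10.413
Arc 3: start y=0.000, vy=10.413 → t=2.123, apex=5.526, x_land=97.164, impact vy=-10.413
  bounce: vy ← 0.68·10.413 = 7.081
Arc 4: start y=0.000, vy=7.081 → t=1.444, apex=2.555, x_land=112.393, impact vy=-7.081
  bounce: vy ← 0.68·7.081 = 4.815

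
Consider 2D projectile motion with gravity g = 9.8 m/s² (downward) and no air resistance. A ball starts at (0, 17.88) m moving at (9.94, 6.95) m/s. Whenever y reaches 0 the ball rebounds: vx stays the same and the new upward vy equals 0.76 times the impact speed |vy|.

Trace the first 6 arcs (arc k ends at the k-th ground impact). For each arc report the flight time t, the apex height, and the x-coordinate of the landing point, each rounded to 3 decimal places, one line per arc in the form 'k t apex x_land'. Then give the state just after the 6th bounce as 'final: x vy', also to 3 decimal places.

Arc 1: start y=17.880, vy=6.950 → t=2.747, apex=20.344, x_land=27.303, impact vy=-19.969
  bounce: vy ← 0.76·19.969 = 15.176
Arc 2: start y=0.000, vy=15.176 → t=3.097, apex=11.751, x_land=58.089, impact vy=-15.176
  bounce: vy ← 0.76·15.176 = 11.534
Arc 3: start y=0.000, vy=11.534 → t=2.354, apex=6.787, x_land=81.487, impact vy=-11.534
  bounce: vy ← 0.76·11.534 = 8.766
Arc 4: start y=0.000, vy=8.766 → t=1.789, apex=3.920, x_land=99.269, impact vy=-8.766
  bounce: vy ← 0.76·8.766 = 6.662
Arc 5: start y=0.000, vy=6.662 → t=1.360, apex=2.264, x_land=112.783, impact vy=-6.662
  bounce: vy ← 0.76·6.662 = 5.063
Arc 6: start y=0.000, vy=5.063 → t=1.033, apex=1.308, x_land=123.054, impact vy=-5.063
  bounce: vy ← 0.76·5.063 = 3.848

1 2.747 20.344 27.303
2 3.097 11.751 58.089
3 2.354 6.787 81.487
4 1.789 3.920 99.269
5 1.360 2.264 112.783
6 1.033 1.308 123.054
final: 123.054 3.848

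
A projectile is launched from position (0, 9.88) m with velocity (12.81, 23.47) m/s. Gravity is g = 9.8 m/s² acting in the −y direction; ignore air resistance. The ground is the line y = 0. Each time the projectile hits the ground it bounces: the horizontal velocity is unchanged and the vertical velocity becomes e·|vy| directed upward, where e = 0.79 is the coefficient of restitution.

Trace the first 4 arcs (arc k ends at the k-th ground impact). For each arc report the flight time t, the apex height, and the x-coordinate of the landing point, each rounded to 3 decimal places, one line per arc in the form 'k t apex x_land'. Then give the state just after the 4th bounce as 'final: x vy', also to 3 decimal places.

Arc 1: start y=9.880, vy=23.470 → t=5.179, apex=37.984, x_land=66.344, impact vy=-27.285
  bounce: vy ← 0.79·27.285 = 21.555
Arc 2: start y=0.000, vy=21.555 → t=4.399, apex=23.706, x_land=122.696, impact vy=-21.555
  bounce: vy ← 0.79·21.555 = 17.029
Arc 3: start y=0.000, vy=17.029 → t=3.475, apex=14.795, x_land=167.215, impact vy=-17.029
  bounce: vy ← 0.79·17.029 = 13.453
Arc 4: start y=0.000, vy=13.453 → t=2.745, apex=9.233, x_land=202.384, impact vy=-13.453
  bounce: vy ← 0.79·13.453 = 10.628

1 5.179 37.984 66.344
2 4.399 23.706 122.696
3 3.475 14.795 167.215
4 2.745 9.233 202.384
final: 202.384 10.628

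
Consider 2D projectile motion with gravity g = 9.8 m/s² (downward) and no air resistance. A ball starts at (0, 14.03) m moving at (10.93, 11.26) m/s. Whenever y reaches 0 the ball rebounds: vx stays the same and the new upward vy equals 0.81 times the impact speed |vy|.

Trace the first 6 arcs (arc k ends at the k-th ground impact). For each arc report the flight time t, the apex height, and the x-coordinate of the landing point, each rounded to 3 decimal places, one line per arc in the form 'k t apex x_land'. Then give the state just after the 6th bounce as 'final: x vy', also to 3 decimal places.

1 3.194 20.499 34.914
2 3.313 13.449 71.130
3 2.684 8.824 100.465
4 2.174 5.789 124.226
5 1.761 3.798 143.473
6 1.426 2.492 159.063
final: 159.063 5.661

Arc 1: start y=14.030, vy=11.260 → t=3.194, apex=20.499, x_land=34.914, impact vy=-20.044
  bounce: vy ← 0.81·20.044 = 16.236
Arc 2: start y=0.000, vy=16.236 → t=3.313, apex=13.449, x_land=71.130, impact vy=-16.236
  bounce: vy ← 0.81·16.236 = 13.151
Arc 3: start y=0.000, vy=13.151 → t=2.684, apex=8.824, x_land=100.465, impact vy=-13.151
  bounce: vy ← 0.81·13.151 = 10.652
Arc 4: start y=0.000, vy=10.652 → t=2.174, apex=5.789, x_land=124.226, impact vy=-10.652
  bounce: vy ← 0.81·10.652 = 8.628
Arc 5: start y=0.000, vy=8.628 → t=1.761, apex=3.798, x_land=143.473, impact vy=-8.628
  bounce: vy ← 0.81·8.628 = 6.989
Arc 6: start y=0.000, vy=6.989 → t=1.426, apex=2.492, x_land=159.063, impact vy=-6.989
  bounce: vy ← 0.81·6.989 = 5.661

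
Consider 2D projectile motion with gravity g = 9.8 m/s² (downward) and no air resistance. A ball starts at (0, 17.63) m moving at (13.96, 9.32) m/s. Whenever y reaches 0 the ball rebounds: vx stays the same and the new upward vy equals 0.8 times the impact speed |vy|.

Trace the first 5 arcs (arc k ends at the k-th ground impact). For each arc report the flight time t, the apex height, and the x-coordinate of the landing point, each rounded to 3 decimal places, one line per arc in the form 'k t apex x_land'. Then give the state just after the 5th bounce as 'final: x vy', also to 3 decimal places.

1 3.073 22.062 42.898
2 3.395 14.120 90.292
3 2.716 9.036 128.208
4 2.173 5.783 158.540
5 1.738 3.701 182.806
final: 182.806 6.814

Arc 1: start y=17.630, vy=9.320 → t=3.073, apex=22.062, x_land=42.898, impact vy=-20.794
  bounce: vy ← 0.8·20.794 = 16.636
Arc 2: start y=0.000, vy=16.636 → t=3.395, apex=14.120, x_land=90.292, impact vy=-16.636
  bounce: vy ← 0.8·16.636 = 13.308
Arc 3: start y=0.000, vy=13.308 → t=2.716, apex=9.036, x_land=128.208, impact vy=-13.308
  bounce: vy ← 0.8·13.308 = 10.647
Arc 4: start y=0.000, vy=10.647 → t=2.173, apex=5.783, x_land=158.540, impact vy=-10.647
  bounce: vy ← 0.8·10.647 = 8.517
Arc 5: start y=0.000, vy=8.517 → t=1.738, apex=3.701, x_land=182.806, impact vy=-8.517
  bounce: vy ← 0.8·8.517 = 6.814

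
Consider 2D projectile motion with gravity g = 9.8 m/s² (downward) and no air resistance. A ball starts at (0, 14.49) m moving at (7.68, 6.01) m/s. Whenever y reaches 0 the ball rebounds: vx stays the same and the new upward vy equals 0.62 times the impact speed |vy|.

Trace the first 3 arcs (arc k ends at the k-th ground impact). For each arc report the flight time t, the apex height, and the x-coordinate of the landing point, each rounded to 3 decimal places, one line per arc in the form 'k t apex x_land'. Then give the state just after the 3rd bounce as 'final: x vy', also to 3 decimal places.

Arc 1: start y=14.490, vy=6.010 → t=2.439, apex=16.333, x_land=18.731, impact vy=-17.892
  bounce: vy ← 0.62·17.892 = 11.093
Arc 2: start y=0.000, vy=11.093 → t=2.264, apex=6.278, x_land=36.118, impact vy=-11.093
  bounce: vy ← 0.62·11.093 = 6.878
Arc 3: start y=0.000, vy=6.878 → t=1.404, apex=2.413, x_land=46.898, impact vy=-6.878
  bounce: vy ← 0.62·6.878 = 4.264

1 2.439 16.333 18.731
2 2.264 6.278 36.118
3 1.404 2.413 46.898
final: 46.898 4.264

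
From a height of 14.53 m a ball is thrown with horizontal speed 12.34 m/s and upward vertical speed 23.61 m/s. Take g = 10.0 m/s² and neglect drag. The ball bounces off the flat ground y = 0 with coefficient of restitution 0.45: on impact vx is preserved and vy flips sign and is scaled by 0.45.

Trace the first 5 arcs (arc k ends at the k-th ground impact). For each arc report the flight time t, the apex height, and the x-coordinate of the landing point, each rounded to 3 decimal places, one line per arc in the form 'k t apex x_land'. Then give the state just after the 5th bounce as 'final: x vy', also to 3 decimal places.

Arc 1: start y=14.530, vy=23.610 → t=5.273, apex=42.402, x_land=65.070, impact vy=-29.121
  bounce: vy ← 0.45·29.121 = 13.104
Arc 2: start y=0.000, vy=13.104 → t=2.621, apex=8.586, x_land=97.412, impact vy=-13.104
  bounce: vy ← 0.45·13.104 = 5.897
Arc 3: start y=0.000, vy=5.897 → t=1.179, apex=1.739, x_land=111.966, impact vy=-5.897
  bounce: vy ← 0.45·5.897 = 2.654
Arc 4: start y=0.000, vy=2.654 → t=0.531, apex=0.352, x_land=118.515, impact vy=-2.654
  bounce: vy ← 0.45·2.654 = 1.194
Arc 5: start y=0.000, vy=1.194 → t=0.239, apex=0.071, x_land=121.462, impact vy=-1.194
  bounce: vy ← 0.45·1.194 = 0.537

1 5.273 42.402 65.070
2 2.621 8.586 97.412
3 1.179 1.739 111.966
4 0.531 0.352 118.515
5 0.239 0.071 121.462
final: 121.462 0.537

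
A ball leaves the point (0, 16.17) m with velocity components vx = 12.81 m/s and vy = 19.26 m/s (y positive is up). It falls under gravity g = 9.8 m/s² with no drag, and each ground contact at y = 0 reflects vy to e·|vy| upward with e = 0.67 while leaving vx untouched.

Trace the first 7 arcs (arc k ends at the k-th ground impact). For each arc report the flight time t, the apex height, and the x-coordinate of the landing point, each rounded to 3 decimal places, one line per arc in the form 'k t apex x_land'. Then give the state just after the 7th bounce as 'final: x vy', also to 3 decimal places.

Arc 1: start y=16.170, vy=19.260 → t=4.642, apex=35.096, x_land=59.459, impact vy=-26.227
  bounce: vy ← 0.67·26.227 = 17.572
Arc 2: start y=0.000, vy=17.572 → t=3.586, apex=15.755, x_land=105.398, impact vy=-17.572
  bounce: vy ← 0.67·17.572 = 11.774
Arc 3: start y=0.000, vy=11.774 → t=2.403, apex=7.072, x_land=136.177, impact vy=-11.774
  bounce: vy ← 0.67·11.774 = 7.888
Arc 4: start y=0.000, vy=7.888 → t=1.610, apex=3.175, x_land=156.799, impact vy=-7.888
  bounce: vy ← 0.67·7.888 = 5.285
Arc 5: start y=0.000, vy=5.285 → t=1.079, apex=1.425, x_land=170.616, impact vy=-5.285
  bounce: vy ← 0.67·5.285 = 3.541
Arc 6: start y=0.000, vy=3.541 → t=0.723, apex=0.640, x_land=179.873, impact vy=-3.541
  bounce: vy ← 0.67·3.541 = 2.372
Arc 7: start y=0.000, vy=2.372 → t=0.484, apex=0.287, x_land=186.076, impact vy=-2.372
  bounce: vy ← 0.67·2.372 = 1.590

1 4.642 35.096 59.459
2 3.586 15.755 105.398
3 2.403 7.072 136.177
4 1.610 3.175 156.799
5 1.079 1.425 170.616
6 0.723 0.640 179.873
7 0.484 0.287 186.076
final: 186.076 1.590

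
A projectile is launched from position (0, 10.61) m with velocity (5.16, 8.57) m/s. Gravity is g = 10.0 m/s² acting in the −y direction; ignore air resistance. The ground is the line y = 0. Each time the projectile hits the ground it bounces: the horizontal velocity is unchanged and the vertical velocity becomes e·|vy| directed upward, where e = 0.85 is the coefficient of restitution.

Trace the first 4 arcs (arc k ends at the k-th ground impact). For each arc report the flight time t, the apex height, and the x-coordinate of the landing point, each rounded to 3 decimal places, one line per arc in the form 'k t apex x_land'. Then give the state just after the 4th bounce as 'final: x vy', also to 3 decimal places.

Arc 1: start y=10.610, vy=8.570 → t=2.547, apex=14.282, x_land=13.143, impact vy=-16.901
  bounce: vy ← 0.85·16.901 = 14.366
Arc 2: start y=0.000, vy=14.366 → t=2.873, apex=10.319, x_land=27.969, impact vy=-14.366
  bounce: vy ← 0.85·14.366 = 12.211
Arc 3: start y=0.000, vy=12.211 → t=2.442, apex=7.455, x_land=40.570, impact vy=-12.211
  bounce: vy ← 0.85·12.211 = 10.379
Arc 4: start y=0.000, vy=10.379 → t=2.076, apex=5.387, x_land=51.282, impact vy=-10.379
  bounce: vy ← 0.85·10.379 = 8.822

1 2.547 14.282 13.143
2 2.873 10.319 27.969
3 2.442 7.455 40.570
4 2.076 5.387 51.282
final: 51.282 8.822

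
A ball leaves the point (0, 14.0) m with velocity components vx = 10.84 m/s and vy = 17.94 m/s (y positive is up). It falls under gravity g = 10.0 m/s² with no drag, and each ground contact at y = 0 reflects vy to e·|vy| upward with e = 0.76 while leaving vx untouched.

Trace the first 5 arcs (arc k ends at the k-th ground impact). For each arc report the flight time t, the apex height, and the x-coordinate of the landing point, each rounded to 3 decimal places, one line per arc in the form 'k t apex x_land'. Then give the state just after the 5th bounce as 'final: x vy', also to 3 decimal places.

Arc 1: start y=14.000, vy=17.940 → t=4.247, apex=30.092, x_land=46.040, impact vy=-24.533
  bounce: vy ← 0.76·24.533 = 18.645
Arc 2: start y=0.000, vy=18.645 → t=3.729, apex=17.381, x_land=86.462, impact vy=-18.645
  bounce: vy ← 0.76·18.645 = 14.170
Arc 3: start y=0.000, vy=14.170 → t=2.834, apex=10.039, x_land=117.182, impact vy=-14.170
  bounce: vy ← 0.76·14.170 = 10.769
Arc 4: start y=0.000, vy=10.769 → t=2.154, apex=5.799, x_land=140.530, impact vy=-10.769
  bounce: vy ← 0.76·10.769 = 8.185
Arc 5: start y=0.000, vy=8.185 → t=1.637, apex=3.349, x_land=158.274, impact vy=-8.185
  bounce: vy ← 0.76·8.185 = 6.220

1 4.247 30.092 46.040
2 3.729 17.381 86.462
3 2.834 10.039 117.182
4 2.154 5.799 140.530
5 1.637 3.349 158.274
final: 158.274 6.220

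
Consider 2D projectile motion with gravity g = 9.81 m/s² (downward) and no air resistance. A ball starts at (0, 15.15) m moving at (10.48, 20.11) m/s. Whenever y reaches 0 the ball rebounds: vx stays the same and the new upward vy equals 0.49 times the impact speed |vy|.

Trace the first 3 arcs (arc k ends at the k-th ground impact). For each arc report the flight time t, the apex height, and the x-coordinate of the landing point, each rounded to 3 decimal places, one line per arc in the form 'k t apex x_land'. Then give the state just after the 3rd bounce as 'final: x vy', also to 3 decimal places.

1 4.750 35.762 49.781
2 2.646 8.587 77.513
3 1.297 2.062 91.102
final: 91.102 3.116

Arc 1: start y=15.150, vy=20.110 → t=4.750, apex=35.762, x_land=49.781, impact vy=-26.489
  bounce: vy ← 0.49·26.489 = 12.979
Arc 2: start y=0.000, vy=12.979 → t=2.646, apex=8.587, x_land=77.513, impact vy=-12.979
  bounce: vy ← 0.49·12.979 = 6.360
Arc 3: start y=0.000, vy=6.360 → t=1.297, apex=2.062, x_land=91.102, impact vy=-6.360
  bounce: vy ← 0.49·6.360 = 3.116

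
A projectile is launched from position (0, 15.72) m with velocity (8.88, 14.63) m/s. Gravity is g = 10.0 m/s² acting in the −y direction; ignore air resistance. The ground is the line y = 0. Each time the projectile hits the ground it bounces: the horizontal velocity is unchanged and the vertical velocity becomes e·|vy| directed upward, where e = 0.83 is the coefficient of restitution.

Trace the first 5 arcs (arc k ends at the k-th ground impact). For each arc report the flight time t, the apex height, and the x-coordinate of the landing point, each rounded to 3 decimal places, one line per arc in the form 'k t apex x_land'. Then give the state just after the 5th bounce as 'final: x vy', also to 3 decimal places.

Arc 1: start y=15.720, vy=14.630 → t=3.762, apex=26.422, x_land=33.405, impact vy=-22.988
  bounce: vy ← 0.83·22.988 = 19.080
Arc 2: start y=0.000, vy=19.080 → t=3.816, apex=18.202, x_land=67.290, impact vy=-19.080
  bounce: vy ← 0.83·19.080 = 15.836
Arc 3: start y=0.000, vy=15.836 → t=3.167, apex=12.539, x_land=95.416, impact vy=-15.836
  bounce: vy ← 0.83·15.836 = 13.144
Arc 4: start y=0.000, vy=13.144 → t=2.629, apex=8.638, x_land=118.759, impact vy=-13.144
  bounce: vy ← 0.83·13.144 = 10.910
Arc 5: start y=0.000, vy=10.910 → t=2.182, apex=5.951, x_land=138.135, impact vy=-10.910
  bounce: vy ← 0.83·10.910 = 9.055

1 3.762 26.422 33.405
2 3.816 18.202 67.290
3 3.167 12.539 95.416
4 2.629 8.638 118.759
5 2.182 5.951 138.135
final: 138.135 9.055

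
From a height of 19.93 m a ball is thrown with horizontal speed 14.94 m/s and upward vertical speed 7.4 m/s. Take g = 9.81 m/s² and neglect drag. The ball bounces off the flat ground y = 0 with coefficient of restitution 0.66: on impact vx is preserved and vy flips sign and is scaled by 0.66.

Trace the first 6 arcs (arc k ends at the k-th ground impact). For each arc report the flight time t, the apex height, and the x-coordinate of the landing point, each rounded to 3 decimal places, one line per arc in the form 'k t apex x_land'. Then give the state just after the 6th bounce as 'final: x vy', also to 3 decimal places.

Arc 1: start y=19.930, vy=7.400 → t=2.907, apex=22.721, x_land=43.424, impact vy=-21.114
  bounce: vy ← 0.66·21.114 = 13.935
Arc 2: start y=0.000, vy=13.935 → t=2.841, apex=9.897, x_land=85.869, impact vy=-13.935
  bounce: vy ← 0.66·13.935 = 9.197
Arc 3: start y=0.000, vy=9.197 → t=1.875, apex=4.311, x_land=113.882, impact vy=-9.197
  bounce: vy ← 0.66·9.197 = 6.070
Arc 4: start y=0.000, vy=6.070 → t=1.238, apex=1.878, x_land=132.371, impact vy=-6.070
  bounce: vy ← 0.66·6.070 = 4.006
Arc 5: start y=0.000, vy=4.006 → t=0.817, apex=0.818, x_land=144.573, impact vy=-4.006
  bounce: vy ← 0.66·4.006 = 2.644
Arc 6: start y=0.000, vy=2.644 → t=0.539, apex=0.356, x_land=152.627, impact vy=-2.644
  bounce: vy ← 0.66·2.644 = 1.745

1 2.907 22.721 43.424
2 2.841 9.897 85.869
3 1.875 4.311 113.882
4 1.238 1.878 132.371
5 0.817 0.818 144.573
6 0.539 0.356 152.627
final: 152.627 1.745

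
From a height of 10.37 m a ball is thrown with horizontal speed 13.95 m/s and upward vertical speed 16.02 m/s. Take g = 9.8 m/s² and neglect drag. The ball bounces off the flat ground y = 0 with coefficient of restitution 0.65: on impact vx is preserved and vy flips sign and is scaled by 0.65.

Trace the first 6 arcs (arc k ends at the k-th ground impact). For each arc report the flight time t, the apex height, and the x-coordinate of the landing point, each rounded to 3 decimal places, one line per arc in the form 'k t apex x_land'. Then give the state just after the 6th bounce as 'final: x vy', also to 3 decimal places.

1 3.823 23.464 53.330
2 2.845 9.913 93.015
3 1.849 4.188 118.810
4 1.202 1.770 135.576
5 0.781 0.748 146.475
6 0.508 0.316 153.559
final: 153.559 1.617

Arc 1: start y=10.370, vy=16.020 → t=3.823, apex=23.464, x_land=53.330, impact vy=-21.445
  bounce: vy ← 0.65·21.445 = 13.939
Arc 2: start y=0.000, vy=13.939 → t=2.845, apex=9.913, x_land=93.015, impact vy=-13.939
  bounce: vy ← 0.65·13.939 = 9.061
Arc 3: start y=0.000, vy=9.061 → t=1.849, apex=4.188, x_land=118.810, impact vy=-9.061
  bounce: vy ← 0.65·9.061 = 5.889
Arc 4: start y=0.000, vy=5.889 → t=1.202, apex=1.770, x_land=135.576, impact vy=-5.889
  bounce: vy ← 0.65·5.889 = 3.828
Arc 5: start y=0.000, vy=3.828 → t=0.781, apex=0.748, x_land=146.475, impact vy=-3.828
  bounce: vy ← 0.65·3.828 = 2.488
Arc 6: start y=0.000, vy=2.488 → t=0.508, apex=0.316, x_land=153.559, impact vy=-2.488
  bounce: vy ← 0.65·2.488 = 1.617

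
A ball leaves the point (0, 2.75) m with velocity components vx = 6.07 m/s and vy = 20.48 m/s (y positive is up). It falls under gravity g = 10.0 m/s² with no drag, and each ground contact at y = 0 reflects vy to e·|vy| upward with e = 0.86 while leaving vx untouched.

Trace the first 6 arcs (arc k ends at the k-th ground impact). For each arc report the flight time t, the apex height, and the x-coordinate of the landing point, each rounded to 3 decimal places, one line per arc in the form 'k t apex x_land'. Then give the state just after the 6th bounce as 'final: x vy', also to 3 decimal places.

1 4.226 23.722 25.653
2 3.746 17.544 48.393
3 3.222 12.976 67.950
4 2.771 9.597 84.769
5 2.383 7.098 99.234
6 2.049 5.250 111.673
final: 111.673 8.812

Arc 1: start y=2.750, vy=20.480 → t=4.226, apex=23.722, x_land=25.653, impact vy=-21.781
  bounce: vy ← 0.86·21.781 = 18.732
Arc 2: start y=0.000, vy=18.732 → t=3.746, apex=17.544, x_land=48.393, impact vy=-18.732
  bounce: vy ← 0.86·18.732 = 16.110
Arc 3: start y=0.000, vy=16.110 → t=3.222, apex=12.976, x_land=67.950, impact vy=-16.110
  bounce: vy ← 0.86·16.110 = 13.854
Arc 4: start y=0.000, vy=13.854 → t=2.771, apex=9.597, x_land=84.769, impact vy=-13.854
  bounce: vy ← 0.86·13.854 = 11.915
Arc 5: start y=0.000, vy=11.915 → t=2.383, apex=7.098, x_land=99.234, impact vy=-11.915
  bounce: vy ← 0.86·11.915 = 10.247
Arc 6: start y=0.000, vy=10.247 → t=2.049, apex=5.250, x_land=111.673, impact vy=-10.247
  bounce: vy ← 0.86·10.247 = 8.812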